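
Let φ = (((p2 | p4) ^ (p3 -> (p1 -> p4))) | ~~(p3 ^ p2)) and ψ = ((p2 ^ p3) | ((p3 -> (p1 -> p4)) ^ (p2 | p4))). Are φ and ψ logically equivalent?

equivalent

p1 | p2 | p3 | p4 || φ | ψ
T  | T  | T  | T  || F | F
T  | T  | T  | F  || T | T
T  | T  | F  | T  || T | T
T  | T  | F  | F  || T | T
T  | F  | T  | T  || T | T
T  | F  | T  | F  || T | T
T  | F  | F  | T  || F | F
T  | F  | F  | F  || T | T
F  | T  | T  | T  || F | F
F  | T  | T  | F  || F | F
F  | T  | F  | T  || T | T
F  | T  | F  | F  || T | T
F  | F  | T  | T  || T | T
F  | F  | T  | F  || T | T
F  | F  | F  | T  || F | F
F  | F  | F  | F  || T | T
The columns for φ and ψ agree on every row, so they are logically equivalent.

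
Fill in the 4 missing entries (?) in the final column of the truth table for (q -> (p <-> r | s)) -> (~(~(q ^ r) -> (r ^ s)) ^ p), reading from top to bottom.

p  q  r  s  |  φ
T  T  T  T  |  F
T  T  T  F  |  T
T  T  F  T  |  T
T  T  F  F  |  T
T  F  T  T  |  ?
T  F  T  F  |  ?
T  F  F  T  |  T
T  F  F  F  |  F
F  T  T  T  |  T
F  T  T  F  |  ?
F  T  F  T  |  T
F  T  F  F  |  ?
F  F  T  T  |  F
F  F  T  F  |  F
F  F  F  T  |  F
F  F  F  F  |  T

T, T, T, F

Row p=T, q=F, r=T, s=T: (q -> (p <-> r | s)) = T, (~(~(q ^ r) -> (r ^ s)) ^ p) = T, so the formula = T.
Row p=T, q=F, r=T, s=F: (q -> (p <-> r | s)) = T, (~(~(q ^ r) -> (r ^ s)) ^ p) = T, so the formula = T.
Row p=F, q=T, r=T, s=F: (q -> (p <-> r | s)) = F, (~(~(q ^ r) -> (r ^ s)) ^ p) = F, so the formula = T.
Row p=F, q=T, r=F, s=F: (q -> (p <-> r | s)) = T, (~(~(q ^ r) -> (r ^ s)) ^ p) = F, so the formula = F.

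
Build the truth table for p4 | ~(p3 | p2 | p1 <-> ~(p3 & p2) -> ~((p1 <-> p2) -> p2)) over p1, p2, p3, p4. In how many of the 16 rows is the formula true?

13

p1  p2  p3  p4  |  φ
F   F   F   F   |  T
F   F   F   T   |  T
F   F   T   F   |  F
F   F   T   T   |  T
F   T   F   F   |  T
F   T   F   T   |  T
F   T   T   F   |  F
F   T   T   T   |  T
T   F   F   F   |  T
T   F   F   T   |  T
T   F   T   F   |  T
T   F   T   T   |  T
T   T   F   F   |  T
T   T   F   T   |  T
T   T   T   F   |  F
T   T   T   T   |  T
The formula is true on 13 of the 16 rows.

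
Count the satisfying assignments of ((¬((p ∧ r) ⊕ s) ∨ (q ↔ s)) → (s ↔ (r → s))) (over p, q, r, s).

p  q  r  s  |  φ
T  T  T  T  |  T
T  T  T  F  |  T
T  T  F  T  |  T
T  T  F  F  |  F
T  F  T  T  |  T
T  F  T  F  |  T
T  F  F  T  |  T
T  F  F  F  |  F
F  T  T  T  |  T
F  T  T  F  |  T
F  T  F  T  |  T
F  T  F  F  |  F
F  F  T  T  |  T
F  F  T  F  |  T
F  F  F  T  |  T
F  F  F  F  |  F
The formula is true on 12 of the 16 rows.

12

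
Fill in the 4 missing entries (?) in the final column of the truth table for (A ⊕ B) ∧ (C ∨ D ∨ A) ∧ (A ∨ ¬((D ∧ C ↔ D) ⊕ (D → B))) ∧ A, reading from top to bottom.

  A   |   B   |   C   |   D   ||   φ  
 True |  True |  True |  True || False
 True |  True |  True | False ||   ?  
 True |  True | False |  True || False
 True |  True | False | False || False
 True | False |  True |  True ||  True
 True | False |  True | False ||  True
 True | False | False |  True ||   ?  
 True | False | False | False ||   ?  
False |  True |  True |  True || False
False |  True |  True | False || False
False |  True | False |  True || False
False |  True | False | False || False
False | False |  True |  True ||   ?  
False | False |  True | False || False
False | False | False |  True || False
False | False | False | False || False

Row A=True, B=True, C=True, D=False: (A ⊕ B) = False, (C ∨ D ∨ A) = True, (A ∨ ¬((D ∧ C ↔ D) ⊕ (D → B))) = True, so the formula = False.
Row A=True, B=False, C=False, D=True: (A ⊕ B) = True, (C ∨ D ∨ A) = True, (A ∨ ¬((D ∧ C ↔ D) ⊕ (D → B))) = True, so the formula = True.
Row A=True, B=False, C=False, D=False: (A ⊕ B) = True, (C ∨ D ∨ A) = True, (A ∨ ¬((D ∧ C ↔ D) ⊕ (D → B))) = True, so the formula = True.
Row A=False, B=False, C=True, D=True: (A ⊕ B) = False, (C ∨ D ∨ A) = True, (A ∨ ¬((D ∧ C ↔ D) ⊕ (D → B))) = False, so the formula = False.

False, True, True, False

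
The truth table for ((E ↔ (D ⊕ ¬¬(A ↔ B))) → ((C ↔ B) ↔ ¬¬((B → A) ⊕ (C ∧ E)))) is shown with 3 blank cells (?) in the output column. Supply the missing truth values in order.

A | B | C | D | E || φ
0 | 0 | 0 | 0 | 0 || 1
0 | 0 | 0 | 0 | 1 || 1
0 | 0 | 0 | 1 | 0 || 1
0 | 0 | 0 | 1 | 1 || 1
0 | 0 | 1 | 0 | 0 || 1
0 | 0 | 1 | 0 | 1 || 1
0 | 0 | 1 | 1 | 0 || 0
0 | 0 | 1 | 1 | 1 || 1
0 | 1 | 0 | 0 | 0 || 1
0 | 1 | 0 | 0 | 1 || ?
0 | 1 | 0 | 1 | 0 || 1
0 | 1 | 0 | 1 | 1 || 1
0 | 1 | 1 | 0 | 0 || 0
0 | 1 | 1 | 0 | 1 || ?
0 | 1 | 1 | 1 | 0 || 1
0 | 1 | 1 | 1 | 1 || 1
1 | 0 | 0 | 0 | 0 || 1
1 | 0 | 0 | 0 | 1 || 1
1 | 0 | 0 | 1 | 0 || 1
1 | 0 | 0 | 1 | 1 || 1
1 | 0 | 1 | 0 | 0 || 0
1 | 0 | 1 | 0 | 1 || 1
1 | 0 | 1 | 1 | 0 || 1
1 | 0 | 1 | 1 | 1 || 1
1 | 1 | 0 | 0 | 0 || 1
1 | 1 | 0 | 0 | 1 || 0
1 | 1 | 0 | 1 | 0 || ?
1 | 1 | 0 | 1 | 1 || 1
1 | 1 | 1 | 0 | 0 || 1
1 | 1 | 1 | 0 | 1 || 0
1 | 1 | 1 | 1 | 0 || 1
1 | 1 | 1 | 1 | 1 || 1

1, 1, 0

Row A=0, B=1, C=0, D=0, E=1: (E ↔ (D ⊕ ¬¬(A ↔ B))) = 0, ((C ↔ B) ↔ ¬¬((B → A) ⊕ (C ∧ E))) = 1, so the formula = 1.
Row A=0, B=1, C=1, D=0, E=1: (E ↔ (D ⊕ ¬¬(A ↔ B))) = 0, ((C ↔ B) ↔ ¬¬((B → A) ⊕ (C ∧ E))) = 1, so the formula = 1.
Row A=1, B=1, C=0, D=1, E=0: (E ↔ (D ⊕ ¬¬(A ↔ B))) = 1, ((C ↔ B) ↔ ¬¬((B → A) ⊕ (C ∧ E))) = 0, so the formula = 0.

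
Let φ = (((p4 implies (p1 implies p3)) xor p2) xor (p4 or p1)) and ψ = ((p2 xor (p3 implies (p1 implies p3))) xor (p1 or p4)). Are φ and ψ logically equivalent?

p1 | p2 | p3 | p4 | φ | ψ
-- | -- | -- | -- | - | -
T  | T  | T  | T  | T | T
T  | T  | T  | F  | T | T
T  | T  | F  | T  | F | T
T  | T  | F  | F  | T | T
T  | F  | T  | T  | F | F
T  | F  | T  | F  | F | F
T  | F  | F  | T  | T | F
T  | F  | F  | F  | F | F
F  | T  | T  | T  | T | T
F  | T  | T  | F  | F | F
F  | T  | F  | T  | T | T
F  | T  | F  | F  | F | F
F  | F  | T  | T  | F | F
F  | F  | T  | F  | T | T
F  | F  | F  | T  | F | F
F  | F  | F  | F  | T | T
The columns differ at p1=T, p2=T, p3=F, p4=T (φ=F, ψ=T), so they are not equivalent.

not equivalent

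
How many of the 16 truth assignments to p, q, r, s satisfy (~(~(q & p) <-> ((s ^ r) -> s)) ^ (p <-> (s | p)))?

p  q  r  s  |  φ
T  T  T  T  |  F
T  T  T  F  |  T
T  T  F  T  |  F
T  T  F  F  |  F
T  F  T  T  |  T
T  F  T  F  |  F
T  F  F  T  |  T
T  F  F  F  |  T
F  T  T  T  |  F
F  T  T  F  |  F
F  T  F  T  |  F
F  T  F  F  |  T
F  F  T  T  |  F
F  F  T  F  |  F
F  F  F  T  |  F
F  F  F  F  |  T
The formula is true on 6 of the 16 rows.

6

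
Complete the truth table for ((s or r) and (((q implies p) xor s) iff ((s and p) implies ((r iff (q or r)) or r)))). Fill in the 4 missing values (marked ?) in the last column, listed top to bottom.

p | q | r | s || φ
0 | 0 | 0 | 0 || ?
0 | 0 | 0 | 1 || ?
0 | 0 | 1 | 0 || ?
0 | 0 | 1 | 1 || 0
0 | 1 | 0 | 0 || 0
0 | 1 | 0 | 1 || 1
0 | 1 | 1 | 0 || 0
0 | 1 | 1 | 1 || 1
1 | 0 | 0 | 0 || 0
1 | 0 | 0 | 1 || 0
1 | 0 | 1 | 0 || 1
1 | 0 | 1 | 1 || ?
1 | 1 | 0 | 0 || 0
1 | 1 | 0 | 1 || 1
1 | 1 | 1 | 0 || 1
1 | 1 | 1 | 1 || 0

0, 0, 1, 0

Row p=0, q=0, r=0, s=0: (s or r) = 0, (((q implies p) xor s) iff ((s and p) implies ((r iff (q or r)) or r))) = 1, so the formula = 0.
Row p=0, q=0, r=0, s=1: (s or r) = 1, (((q implies p) xor s) iff ((s and p) implies ((r iff (q or r)) or r))) = 0, so the formula = 0.
Row p=0, q=0, r=1, s=0: (s or r) = 1, (((q implies p) xor s) iff ((s and p) implies ((r iff (q or r)) or r))) = 1, so the formula = 1.
Row p=1, q=0, r=1, s=1: (s or r) = 1, (((q implies p) xor s) iff ((s and p) implies ((r iff (q or r)) or r))) = 0, so the formula = 0.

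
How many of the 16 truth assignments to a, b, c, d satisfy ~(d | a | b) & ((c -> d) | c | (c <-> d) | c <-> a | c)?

1

a  b  c  d     (d | a)  ((d | a) | b)  ~((d | a) | b)  (c -> d)  (c <-> d)  ((c -> d) | c | (c <-> d))  (a | c)  φ
0  0  0  0        0           0              1            1          1                  1                  0     0
0  0  0  1        1           1              0            1          0                  1                  0     0
0  0  1  0        0           0              1            0          0                  1                  1     1
0  0  1  1        1           1              0            1          1                  1                  1     0
0  1  0  0        0           1              0            1          1                  1                  0     0
0  1  0  1        1           1              0            1          0                  1                  0     0
0  1  1  0        0           1              0            0          0                  1                  1     0
0  1  1  1        1           1              0            1          1                  1                  1     0
1  0  0  0        1           1              0            1          1                  1                  1     0
1  0  0  1        1           1              0            1          0                  1                  1     0
1  0  1  0        1           1              0            0          0                  1                  1     0
1  0  1  1        1           1              0            1          1                  1                  1     0
1  1  0  0        1           1              0            1          1                  1                  1     0
1  1  0  1        1           1              0            1          0                  1                  1     0
1  1  1  0        1           1              0            0          0                  1                  1     0
1  1  1  1        1           1              0            1          1                  1                  1     0
The formula is true on 1 of the 16 rows.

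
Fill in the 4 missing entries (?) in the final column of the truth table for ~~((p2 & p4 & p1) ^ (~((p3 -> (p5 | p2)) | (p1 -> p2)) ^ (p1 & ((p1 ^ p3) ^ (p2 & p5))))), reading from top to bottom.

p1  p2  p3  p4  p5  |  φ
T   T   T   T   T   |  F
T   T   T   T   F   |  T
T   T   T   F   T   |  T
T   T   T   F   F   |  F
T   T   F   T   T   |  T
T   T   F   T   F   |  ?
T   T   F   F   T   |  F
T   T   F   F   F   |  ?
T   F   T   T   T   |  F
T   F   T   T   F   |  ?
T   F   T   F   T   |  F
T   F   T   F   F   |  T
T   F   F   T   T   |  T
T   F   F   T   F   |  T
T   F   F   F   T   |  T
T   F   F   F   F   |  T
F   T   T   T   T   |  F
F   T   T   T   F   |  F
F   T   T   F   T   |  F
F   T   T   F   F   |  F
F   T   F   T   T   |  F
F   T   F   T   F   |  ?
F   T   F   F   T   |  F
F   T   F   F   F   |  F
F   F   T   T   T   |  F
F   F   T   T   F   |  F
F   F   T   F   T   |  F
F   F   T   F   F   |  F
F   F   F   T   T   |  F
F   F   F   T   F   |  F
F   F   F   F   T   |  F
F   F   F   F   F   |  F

Row p1=T, p2=T, p3=F, p4=T, p5=F: ((p2 & p4 & p1) ^ (~((p3 -> (p5 | p2)) | (p1 -> p2)) ^ (p1 & ((p1 ^ p3) ^ (p2 & p5))))) = F, ~((p2 & p4 & p1) ^ (~((p3 -> (p5 | p2)) | (p1 -> p2)) ^ (p1 & ((p1 ^ p3) ^ (p2 & p5))))) = T, so the formula = F.
Row p1=T, p2=T, p3=F, p4=F, p5=F: ((p2 & p4 & p1) ^ (~((p3 -> (p5 | p2)) | (p1 -> p2)) ^ (p1 & ((p1 ^ p3) ^ (p2 & p5))))) = T, ~((p2 & p4 & p1) ^ (~((p3 -> (p5 | p2)) | (p1 -> p2)) ^ (p1 & ((p1 ^ p3) ^ (p2 & p5))))) = F, so the formula = T.
Row p1=T, p2=F, p3=T, p4=T, p5=F: ((p2 & p4 & p1) ^ (~((p3 -> (p5 | p2)) | (p1 -> p2)) ^ (p1 & ((p1 ^ p3) ^ (p2 & p5))))) = T, ~((p2 & p4 & p1) ^ (~((p3 -> (p5 | p2)) | (p1 -> p2)) ^ (p1 & ((p1 ^ p3) ^ (p2 & p5))))) = F, so the formula = T.
Row p1=F, p2=T, p3=F, p4=T, p5=F: ((p2 & p4 & p1) ^ (~((p3 -> (p5 | p2)) | (p1 -> p2)) ^ (p1 & ((p1 ^ p3) ^ (p2 & p5))))) = F, ~((p2 & p4 & p1) ^ (~((p3 -> (p5 | p2)) | (p1 -> p2)) ^ (p1 & ((p1 ^ p3) ^ (p2 & p5))))) = T, so the formula = F.

F, T, T, F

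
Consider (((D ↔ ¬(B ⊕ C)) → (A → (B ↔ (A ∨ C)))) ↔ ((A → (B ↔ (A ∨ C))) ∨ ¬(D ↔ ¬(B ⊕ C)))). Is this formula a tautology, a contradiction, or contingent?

tautology

A | B | C | D | (B ⊕ C) | ¬(B ⊕ C) | (D ↔ ¬(B ⊕ C)) | (A ∨ C) | (B ↔ (A ∨ C)) | (A → (B ↔ (A ∨ C))) | ¬(D ↔ ¬(B ⊕ C)) | φ
- | - | - | - | ------- | -------- | -------------- | ------- | ------------- | ------------------- | --------------- | -
T | T | T | T |    F    |    T     |       T        |    T    |       T       |          T          |        F        | T
T | T | T | F |    F    |    T     |       F        |    T    |       T       |          T          |        T        | T
T | T | F | T |    T    |    F     |       F        |    T    |       T       |          T          |        T        | T
T | T | F | F |    T    |    F     |       T        |    T    |       T       |          T          |        F        | T
T | F | T | T |    T    |    F     |       F        |    T    |       F       |          F          |        T        | T
T | F | T | F |    T    |    F     |       T        |    T    |       F       |          F          |        F        | T
T | F | F | T |    F    |    T     |       T        |    T    |       F       |          F          |        F        | T
T | F | F | F |    F    |    T     |       F        |    T    |       F       |          F          |        T        | T
F | T | T | T |    F    |    T     |       T        |    T    |       T       |          T          |        F        | T
F | T | T | F |    F    |    T     |       F        |    T    |       T       |          T          |        T        | T
F | T | F | T |    T    |    F     |       F        |    F    |       F       |          T          |        T        | T
F | T | F | F |    T    |    F     |       T        |    F    |       F       |          T          |        F        | T
F | F | T | T |    T    |    F     |       F        |    T    |       F       |          T          |        T        | T
F | F | T | F |    T    |    F     |       T        |    T    |       F       |          T          |        F        | T
F | F | F | T |    F    |    T     |       T        |    F    |       T       |          T          |        F        | T
F | F | F | F |    F    |    T     |       F        |    F    |       T       |          T          |        T        | T
Every row is T, so the formula is a tautology.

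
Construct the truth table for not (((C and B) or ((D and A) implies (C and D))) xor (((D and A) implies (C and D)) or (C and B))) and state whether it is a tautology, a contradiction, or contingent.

A | B | C | D | φ
- | - | - | - | -
F | F | F | F | T
F | F | F | T | T
F | F | T | F | T
F | F | T | T | T
F | T | F | F | T
F | T | F | T | T
F | T | T | F | T
F | T | T | T | T
T | F | F | F | T
T | F | F | T | T
T | F | T | F | T
T | F | T | T | T
T | T | F | F | T
T | T | F | T | T
T | T | T | F | T
T | T | T | T | T
Every row is T, so the formula is a tautology.

tautology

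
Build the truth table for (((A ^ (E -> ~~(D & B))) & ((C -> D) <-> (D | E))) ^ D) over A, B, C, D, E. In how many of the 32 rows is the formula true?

12

A  B  C  D  E  |  φ
0  0  0  0  0  |  0
0  0  0  0  1  |  0
0  0  0  1  0  |  0
0  0  0  1  1  |  1
0  0  1  0  0  |  1
0  0  1  0  1  |  0
0  0  1  1  0  |  0
0  0  1  1  1  |  1
0  1  0  0  0  |  0
0  1  0  0  1  |  0
0  1  0  1  0  |  0
0  1  0  1  1  |  0
0  1  1  0  0  |  1
0  1  1  0  1  |  0
0  1  1  1  0  |  0
0  1  1  1  1  |  0
1  0  0  0  0  |  0
1  0  0  0  1  |  1
1  0  0  1  0  |  1
1  0  0  1  1  |  0
1  0  1  0  0  |  0
1  0  1  0  1  |  0
1  0  1  1  0  |  1
1  0  1  1  1  |  0
1  1  0  0  0  |  0
1  1  0  0  1  |  1
1  1  0  1  0  |  1
1  1  0  1  1  |  1
1  1  1  0  0  |  0
1  1  1  0  1  |  0
1  1  1  1  0  |  1
1  1  1  1  1  |  1
The formula is true on 12 of the 32 rows.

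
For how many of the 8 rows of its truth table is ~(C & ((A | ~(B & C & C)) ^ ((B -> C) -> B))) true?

  A   |   B   |   C   ||   φ  
 True |  True |  True ||  True
 True |  True | False ||  True
 True | False |  True || False
 True | False | False ||  True
False |  True |  True || False
False |  True | False ||  True
False | False |  True || False
False | False | False ||  True
The formula is true on 5 of the 8 rows.

5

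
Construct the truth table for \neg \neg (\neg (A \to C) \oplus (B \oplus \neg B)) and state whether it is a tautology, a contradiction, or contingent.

A  B  C  |  φ
F  F  F  |  T
F  F  T  |  T
F  T  F  |  T
F  T  T  |  T
T  F  F  |  F
T  F  T  |  T
T  T  F  |  F
T  T  T  |  T
6 of 8 rows are T, so the formula is contingent.

contingent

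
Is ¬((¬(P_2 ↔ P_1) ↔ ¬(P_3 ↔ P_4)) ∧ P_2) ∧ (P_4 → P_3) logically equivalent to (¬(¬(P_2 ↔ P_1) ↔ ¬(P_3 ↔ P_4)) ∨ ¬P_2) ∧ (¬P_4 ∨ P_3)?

P_1 | P_2 | P_3 | P_4 | φ | ψ
--- | --- | --- | --- | - | -
 F  |  F  |  F  |  F  | T | T
 F  |  F  |  F  |  T  | F | F
 F  |  F  |  T  |  F  | T | T
 F  |  F  |  T  |  T  | T | T
 F  |  T  |  F  |  F  | T | T
 F  |  T  |  F  |  T  | F | F
 F  |  T  |  T  |  F  | F | F
 F  |  T  |  T  |  T  | T | T
 T  |  F  |  F  |  F  | T | T
 T  |  F  |  F  |  T  | F | F
 T  |  F  |  T  |  F  | T | T
 T  |  F  |  T  |  T  | T | T
 T  |  T  |  F  |  F  | F | F
 T  |  T  |  F  |  T  | F | F
 T  |  T  |  T  |  F  | T | T
 T  |  T  |  T  |  T  | F | F
The columns for φ and ψ agree on every row, so they are logically equivalent.

equivalent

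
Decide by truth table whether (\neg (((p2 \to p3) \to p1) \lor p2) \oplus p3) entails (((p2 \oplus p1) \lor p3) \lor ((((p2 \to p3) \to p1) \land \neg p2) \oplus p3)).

p1 | p2 | p3 | φ | ψ
-- | -- | -- | - | -
F  | F  | F  | T | F
F  | F  | T  | F | T
F  | T  | F  | F | T
F  | T  | T  | T | T
T  | F  | F  | F | T
T  | F  | T  | T | T
T  | T  | F  | F | F
T  | T  | T  | T | T
At p1=F, p2=F, p3=F we have φ true but ψ false, so φ does not entail ψ.

no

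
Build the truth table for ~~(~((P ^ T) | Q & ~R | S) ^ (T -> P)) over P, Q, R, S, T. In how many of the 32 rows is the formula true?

P | Q | R | S | T || φ
0 | 0 | 0 | 0 | 0 || 0
0 | 0 | 0 | 0 | 1 || 0
0 | 0 | 0 | 1 | 0 || 1
0 | 0 | 0 | 1 | 1 || 0
0 | 0 | 1 | 0 | 0 || 0
0 | 0 | 1 | 0 | 1 || 0
0 | 0 | 1 | 1 | 0 || 1
0 | 0 | 1 | 1 | 1 || 0
0 | 1 | 0 | 0 | 0 || 1
0 | 1 | 0 | 0 | 1 || 0
0 | 1 | 0 | 1 | 0 || 1
0 | 1 | 0 | 1 | 1 || 0
0 | 1 | 1 | 0 | 0 || 0
0 | 1 | 1 | 0 | 1 || 0
0 | 1 | 1 | 1 | 0 || 1
0 | 1 | 1 | 1 | 1 || 0
1 | 0 | 0 | 0 | 0 || 1
1 | 0 | 0 | 0 | 1 || 0
1 | 0 | 0 | 1 | 0 || 1
1 | 0 | 0 | 1 | 1 || 1
1 | 0 | 1 | 0 | 0 || 1
1 | 0 | 1 | 0 | 1 || 0
1 | 0 | 1 | 1 | 0 || 1
1 | 0 | 1 | 1 | 1 || 1
1 | 1 | 0 | 0 | 0 || 1
1 | 1 | 0 | 0 | 1 || 1
1 | 1 | 0 | 1 | 0 || 1
1 | 1 | 0 | 1 | 1 || 1
1 | 1 | 1 | 0 | 0 || 1
1 | 1 | 1 | 0 | 1 || 0
1 | 1 | 1 | 1 | 0 || 1
1 | 1 | 1 | 1 | 1 || 1
The formula is true on 18 of the 32 rows.

18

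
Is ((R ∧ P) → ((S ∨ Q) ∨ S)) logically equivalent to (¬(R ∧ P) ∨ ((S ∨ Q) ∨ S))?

P  Q  R  S  |  φ  ψ
F  F  F  F  |  T  T
F  F  F  T  |  T  T
F  F  T  F  |  T  T
F  F  T  T  |  T  T
F  T  F  F  |  T  T
F  T  F  T  |  T  T
F  T  T  F  |  T  T
F  T  T  T  |  T  T
T  F  F  F  |  T  T
T  F  F  T  |  T  T
T  F  T  F  |  F  F
T  F  T  T  |  T  T
T  T  F  F  |  T  T
T  T  F  T  |  T  T
T  T  T  F  |  T  T
T  T  T  T  |  T  T
The columns for φ and ψ agree on every row, so they are logically equivalent.

equivalent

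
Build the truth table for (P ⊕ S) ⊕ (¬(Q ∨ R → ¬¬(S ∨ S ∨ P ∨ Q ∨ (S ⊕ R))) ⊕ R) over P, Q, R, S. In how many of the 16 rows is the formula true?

8

P  Q  R  S  |  (P ⊕ S)  (Q ∨ R)  (S ∨ P ∨ Q)  (S ∨ (S ∨ P ∨ Q))  (S ⊕ R)  φ
T  T  T  T  |     F        T          T               T             F     T
T  T  T  F  |     T        T          T               T             T     F
T  T  F  T  |     F        T          T               T             T     F
T  T  F  F  |     T        T          T               T             F     T
T  F  T  T  |     F        T          T               T             F     T
T  F  T  F  |     T        T          T               T             T     F
T  F  F  T  |     F        F          T               T             T     F
T  F  F  F  |     T        F          T               T             F     T
F  T  T  T  |     T        T          T               T             F     F
F  T  T  F  |     F        T          T               T             T     T
F  T  F  T  |     T        T          T               T             T     T
F  T  F  F  |     F        T          T               T             F     F
F  F  T  T  |     T        T          T               T             F     F
F  F  T  F  |     F        T          F               F             T     T
F  F  F  T  |     T        F          T               T             T     T
F  F  F  F  |     F        F          F               F             F     F
The formula is true on 8 of the 16 rows.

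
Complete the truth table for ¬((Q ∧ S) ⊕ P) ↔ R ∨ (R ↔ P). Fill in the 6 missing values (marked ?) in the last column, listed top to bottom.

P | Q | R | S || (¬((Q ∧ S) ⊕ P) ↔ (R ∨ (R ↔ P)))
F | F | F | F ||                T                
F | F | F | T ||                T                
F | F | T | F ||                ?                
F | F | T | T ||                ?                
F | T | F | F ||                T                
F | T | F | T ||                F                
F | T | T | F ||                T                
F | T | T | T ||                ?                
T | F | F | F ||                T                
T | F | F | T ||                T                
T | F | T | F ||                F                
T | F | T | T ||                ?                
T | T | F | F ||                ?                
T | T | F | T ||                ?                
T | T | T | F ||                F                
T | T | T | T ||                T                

T, T, F, F, T, F

Row P=F, Q=F, R=T, S=F: ¬((Q ∧ S) ⊕ P) = T, (R ∨ (R ↔ P)) = T, so (¬((Q ∧ S) ⊕ P) ↔ (R ∨ (R ↔ P))) = T.
Row P=F, Q=F, R=T, S=T: ¬((Q ∧ S) ⊕ P) = T, (R ∨ (R ↔ P)) = T, so (¬((Q ∧ S) ⊕ P) ↔ (R ∨ (R ↔ P))) = T.
Row P=F, Q=T, R=T, S=T: ¬((Q ∧ S) ⊕ P) = F, (R ∨ (R ↔ P)) = T, so (¬((Q ∧ S) ⊕ P) ↔ (R ∨ (R ↔ P))) = F.
Row P=T, Q=F, R=T, S=T: ¬((Q ∧ S) ⊕ P) = F, (R ∨ (R ↔ P)) = T, so (¬((Q ∧ S) ⊕ P) ↔ (R ∨ (R ↔ P))) = F.
Row P=T, Q=T, R=F, S=F: ¬((Q ∧ S) ⊕ P) = F, (R ∨ (R ↔ P)) = F, so (¬((Q ∧ S) ⊕ P) ↔ (R ∨ (R ↔ P))) = T.
Row P=T, Q=T, R=F, S=T: ¬((Q ∧ S) ⊕ P) = T, (R ∨ (R ↔ P)) = F, so (¬((Q ∧ S) ⊕ P) ↔ (R ∨ (R ↔ P))) = F.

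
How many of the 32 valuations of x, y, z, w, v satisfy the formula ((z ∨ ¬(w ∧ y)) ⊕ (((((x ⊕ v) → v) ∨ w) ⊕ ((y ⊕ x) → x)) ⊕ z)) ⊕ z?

20

x | y | z | w | v | φ
- | - | - | - | - | -
1 | 1 | 1 | 1 | 1 | 1
1 | 1 | 1 | 1 | 0 | 1
1 | 1 | 1 | 0 | 1 | 1
1 | 1 | 1 | 0 | 0 | 0
1 | 1 | 0 | 1 | 1 | 0
1 | 1 | 0 | 1 | 0 | 0
1 | 1 | 0 | 0 | 1 | 1
1 | 1 | 0 | 0 | 0 | 0
1 | 0 | 1 | 1 | 1 | 1
1 | 0 | 1 | 1 | 0 | 1
1 | 0 | 1 | 0 | 1 | 1
1 | 0 | 1 | 0 | 0 | 0
1 | 0 | 0 | 1 | 1 | 1
1 | 0 | 0 | 1 | 0 | 1
1 | 0 | 0 | 0 | 1 | 1
1 | 0 | 0 | 0 | 0 | 0
0 | 1 | 1 | 1 | 1 | 0
0 | 1 | 1 | 1 | 0 | 0
0 | 1 | 1 | 0 | 1 | 0
0 | 1 | 1 | 0 | 0 | 0
0 | 1 | 0 | 1 | 1 | 1
0 | 1 | 0 | 1 | 0 | 1
0 | 1 | 0 | 0 | 1 | 0
0 | 1 | 0 | 0 | 0 | 0
0 | 0 | 1 | 1 | 1 | 1
0 | 0 | 1 | 1 | 0 | 1
0 | 0 | 1 | 0 | 1 | 1
0 | 0 | 1 | 0 | 0 | 1
0 | 0 | 0 | 1 | 1 | 1
0 | 0 | 0 | 1 | 0 | 1
0 | 0 | 0 | 0 | 1 | 1
0 | 0 | 0 | 0 | 0 | 1
The formula is true on 20 of the 32 rows.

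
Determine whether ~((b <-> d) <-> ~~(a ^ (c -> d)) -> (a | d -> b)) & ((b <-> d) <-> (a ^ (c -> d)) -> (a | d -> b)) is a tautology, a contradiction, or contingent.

a  b  c  d  |  φ
1  1  1  1  |  0
1  1  1  0  |  0
1  1  0  1  |  0
1  1  0  0  |  0
1  0  1  1  |  0
1  0  1  0  |  0
1  0  0  1  |  0
1  0  0  0  |  0
0  1  1  1  |  0
0  1  1  0  |  0
0  1  0  1  |  0
0  1  0  0  |  0
0  0  1  1  |  0
0  0  1  0  |  0
0  0  0  1  |  0
0  0  0  0  |  0
Every row is 0, so the formula is a contradiction.

contradiction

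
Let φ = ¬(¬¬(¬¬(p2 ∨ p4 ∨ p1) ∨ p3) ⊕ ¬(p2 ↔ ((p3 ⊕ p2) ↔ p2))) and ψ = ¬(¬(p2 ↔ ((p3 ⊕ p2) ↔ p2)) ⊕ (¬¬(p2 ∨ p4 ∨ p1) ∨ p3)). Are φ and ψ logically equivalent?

p1 | p2 | p3 | p4 | φ | ψ
-- | -- | -- | -- | - | -
T  | T  | T  | T  | T | T
T  | T  | T  | F  | T | T
T  | T  | F  | T  | F | F
T  | T  | F  | F  | F | F
T  | F  | T  | T  | F | F
T  | F  | T  | F  | F | F
T  | F  | F  | T  | T | T
T  | F  | F  | F  | T | T
F  | T  | T  | T  | T | T
F  | T  | T  | F  | T | T
F  | T  | F  | T  | F | F
F  | T  | F  | F  | F | F
F  | F  | T  | T  | F | F
F  | F  | T  | F  | F | F
F  | F  | F  | T  | T | T
F  | F  | F  | F  | F | F
The columns for φ and ψ agree on every row, so they are logically equivalent.

equivalent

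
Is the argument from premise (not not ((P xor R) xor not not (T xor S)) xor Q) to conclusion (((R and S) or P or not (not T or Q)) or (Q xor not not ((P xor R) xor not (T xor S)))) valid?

no

P | Q | R | S | T | φ | ψ
- | - | - | - | - | - | -
T | T | T | T | T | T | T
T | T | T | T | F | F | T
T | T | T | F | T | F | T
T | T | T | F | F | T | T
T | T | F | T | T | F | T
T | T | F | T | F | T | T
T | T | F | F | T | T | T
T | T | F | F | F | F | T
T | F | T | T | T | F | T
T | F | T | T | F | T | T
T | F | T | F | T | T | T
T | F | T | F | F | F | T
T | F | F | T | T | T | T
T | F | F | T | F | F | T
T | F | F | F | T | F | T
T | F | F | F | F | T | T
F | T | T | T | T | F | T
F | T | T | T | F | T | T
F | T | T | F | T | T | F
F | T | T | F | F | F | T
F | T | F | T | T | T | F
F | T | F | T | F | F | T
F | T | F | F | T | F | T
F | T | F | F | F | T | F
F | F | T | T | T | T | T
F | F | T | T | F | F | T
F | F | T | F | T | F | T
F | F | T | F | F | T | F
F | F | F | T | T | F | T
F | F | F | T | F | T | F
F | F | F | F | T | T | T
F | F | F | F | F | F | T
At P=F, Q=T, R=T, S=F, T=T we have φ true but ψ false, so φ does not entail ψ.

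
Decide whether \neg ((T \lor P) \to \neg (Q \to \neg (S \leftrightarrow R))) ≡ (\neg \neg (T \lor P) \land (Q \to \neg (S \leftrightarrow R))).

P | Q | R | S | T || φ | ψ
T | T | T | T | T || F | F
T | T | T | T | F || F | F
T | T | T | F | T || T | T
T | T | T | F | F || T | T
T | T | F | T | T || T | T
T | T | F | T | F || T | T
T | T | F | F | T || F | F
T | T | F | F | F || F | F
T | F | T | T | T || T | T
T | F | T | T | F || T | T
T | F | T | F | T || T | T
T | F | T | F | F || T | T
T | F | F | T | T || T | T
T | F | F | T | F || T | T
T | F | F | F | T || T | T
T | F | F | F | F || T | T
F | T | T | T | T || F | F
F | T | T | T | F || F | F
F | T | T | F | T || T | T
F | T | T | F | F || F | F
F | T | F | T | T || T | T
F | T | F | T | F || F | F
F | T | F | F | T || F | F
F | T | F | F | F || F | F
F | F | T | T | T || T | T
F | F | T | T | F || F | F
F | F | T | F | T || T | T
F | F | T | F | F || F | F
F | F | F | T | T || T | T
F | F | F | T | F || F | F
F | F | F | F | T || T | T
F | F | F | F | F || F | F
The columns for φ and ψ agree on every row, so they are logically equivalent.

equivalent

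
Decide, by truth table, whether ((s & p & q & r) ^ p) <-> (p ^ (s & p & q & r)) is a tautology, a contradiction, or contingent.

p  q  r  s  |  (s & p & q & r)  ((s & p & q & r) ^ p)  (p ^ (s & p & q & r))  φ
T  T  T  T  |         T                   F                      F            T
T  T  T  F  |         F                   T                      T            T
T  T  F  T  |         F                   T                      T            T
T  T  F  F  |         F                   T                      T            T
T  F  T  T  |         F                   T                      T            T
T  F  T  F  |         F                   T                      T            T
T  F  F  T  |         F                   T                      T            T
T  F  F  F  |         F                   T                      T            T
F  T  T  T  |         F                   F                      F            T
F  T  T  F  |         F                   F                      F            T
F  T  F  T  |         F                   F                      F            T
F  T  F  F  |         F                   F                      F            T
F  F  T  T  |         F                   F                      F            T
F  F  T  F  |         F                   F                      F            T
F  F  F  T  |         F                   F                      F            T
F  F  F  F  |         F                   F                      F            T
Every row is T, so the formula is a tautology.

tautology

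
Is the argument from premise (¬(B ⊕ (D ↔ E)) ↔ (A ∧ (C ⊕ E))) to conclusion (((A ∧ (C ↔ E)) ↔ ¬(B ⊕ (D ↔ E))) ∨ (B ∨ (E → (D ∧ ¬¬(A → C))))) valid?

no

  A   |   B   |   C   |   D   |   E   |   φ   |   ψ  
----- | ----- | ----- | ----- | ----- | ----- | -----
False | False | False | False | False |  True |  True
False | False | False | False |  True | False | False
False | False | False |  True | False | False |  True
False | False | False |  True |  True |  True |  True
False | False |  True | False | False |  True |  True
False | False |  True | False |  True | False | False
False | False |  True |  True | False | False |  True
False | False |  True |  True |  True |  True |  True
False |  True | False | False | False | False |  True
False |  True | False | False |  True |  True |  True
False |  True | False |  True | False |  True |  True
False |  True | False |  True |  True | False |  True
False |  True |  True | False | False | False |  True
False |  True |  True | False |  True |  True |  True
False |  True |  True |  True | False |  True |  True
False |  True |  True |  True |  True | False |  True
 True | False | False | False | False |  True |  True
 True | False | False | False |  True |  True | False
 True | False | False |  True | False | False |  True
 True | False | False |  True |  True | False |  True
 True | False |  True | False | False | False |  True
 True | False |  True | False |  True | False |  True
 True | False |  True |  True | False |  True |  True
 True | False |  True |  True |  True |  True |  True
 True |  True | False | False | False | False |  True
 True |  True | False | False |  True | False |  True
 True |  True | False |  True | False |  True |  True
 True |  True | False |  True |  True |  True |  True
 True |  True |  True | False | False |  True |  True
 True |  True |  True | False |  True |  True |  True
 True |  True |  True |  True | False | False |  True
 True |  True |  True |  True |  True | False |  True
At A=True, B=False, C=False, D=False, E=True we have φ true but ψ false, so φ does not entail ψ.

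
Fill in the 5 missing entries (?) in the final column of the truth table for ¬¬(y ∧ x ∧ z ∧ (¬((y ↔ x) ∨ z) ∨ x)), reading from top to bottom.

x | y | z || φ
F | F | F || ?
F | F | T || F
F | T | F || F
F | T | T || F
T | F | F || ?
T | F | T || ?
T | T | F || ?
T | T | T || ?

F, F, F, F, T

Row x=F, y=F, z=F: (y ∧ x ∧ z ∧ (¬((y ↔ x) ∨ z) ∨ x)) = F, ¬(y ∧ x ∧ z ∧ (¬((y ↔ x) ∨ z) ∨ x)) = T, so the formula = F.
Row x=T, y=F, z=F: (y ∧ x ∧ z ∧ (¬((y ↔ x) ∨ z) ∨ x)) = F, ¬(y ∧ x ∧ z ∧ (¬((y ↔ x) ∨ z) ∨ x)) = T, so the formula = F.
Row x=T, y=F, z=T: (y ∧ x ∧ z ∧ (¬((y ↔ x) ∨ z) ∨ x)) = F, ¬(y ∧ x ∧ z ∧ (¬((y ↔ x) ∨ z) ∨ x)) = T, so the formula = F.
Row x=T, y=T, z=F: (y ∧ x ∧ z ∧ (¬((y ↔ x) ∨ z) ∨ x)) = F, ¬(y ∧ x ∧ z ∧ (¬((y ↔ x) ∨ z) ∨ x)) = T, so the formula = F.
Row x=T, y=T, z=T: (y ∧ x ∧ z ∧ (¬((y ↔ x) ∨ z) ∨ x)) = T, ¬(y ∧ x ∧ z ∧ (¬((y ↔ x) ∨ z) ∨ x)) = F, so the formula = T.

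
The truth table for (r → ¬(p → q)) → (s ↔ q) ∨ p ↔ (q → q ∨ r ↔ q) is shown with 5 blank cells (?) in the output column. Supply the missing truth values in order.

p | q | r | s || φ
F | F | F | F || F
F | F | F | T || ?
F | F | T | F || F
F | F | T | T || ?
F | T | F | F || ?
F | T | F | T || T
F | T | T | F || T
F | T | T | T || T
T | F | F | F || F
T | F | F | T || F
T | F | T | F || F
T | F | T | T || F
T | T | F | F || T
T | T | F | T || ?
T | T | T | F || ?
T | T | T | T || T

Row p=F, q=F, r=F, s=T: ((r → ¬(p → q)) → (s ↔ q) ∨ p) = F, (q → q ∨ r ↔ q) = F, so the formula = T.
Row p=F, q=F, r=T, s=T: ((r → ¬(p → q)) → (s ↔ q) ∨ p) = T, (q → q ∨ r ↔ q) = F, so the formula = F.
Row p=F, q=T, r=F, s=F: ((r → ¬(p → q)) → (s ↔ q) ∨ p) = F, (q → q ∨ r ↔ q) = T, so the formula = F.
Row p=T, q=T, r=F, s=T: ((r → ¬(p → q)) → (s ↔ q) ∨ p) = T, (q → q ∨ r ↔ q) = T, so the formula = T.
Row p=T, q=T, r=T, s=F: ((r → ¬(p → q)) → (s ↔ q) ∨ p) = T, (q → q ∨ r ↔ q) = T, so the formula = T.

T, F, F, T, T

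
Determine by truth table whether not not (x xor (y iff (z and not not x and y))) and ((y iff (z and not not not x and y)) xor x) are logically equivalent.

not equivalent

x | y | z | φ | ψ
- | - | - | - | -
0 | 0 | 0 | 1 | 1
0 | 0 | 1 | 1 | 1
0 | 1 | 0 | 0 | 0
0 | 1 | 1 | 0 | 1
1 | 0 | 0 | 0 | 0
1 | 0 | 1 | 0 | 0
1 | 1 | 0 | 1 | 1
1 | 1 | 1 | 0 | 1
The columns differ at x=0, y=1, z=1 (φ=0, ψ=1), so they are not equivalent.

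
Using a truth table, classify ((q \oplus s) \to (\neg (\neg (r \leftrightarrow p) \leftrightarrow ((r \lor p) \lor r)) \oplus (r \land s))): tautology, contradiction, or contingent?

p | q | r | s || (q \oplus s) | (r \leftrightarrow p) | \neg (r \leftrightarrow p) | (r \lor p) | ((r \lor p) \lor r) | (r \land s) | φ
F | F | F | F ||      F       |           T           |             F              |     F      |          F          |      F      | T
F | F | F | T ||      T       |           T           |             F              |     F      |          F          |      F      | F
F | F | T | F ||      F       |           F           |             T              |     T      |          T          |      F      | T
F | F | T | T ||      T       |           F           |             T              |     T      |          T          |      T      | T
F | T | F | F ||      T       |           T           |             F              |     F      |          F          |      F      | F
F | T | F | T ||      F       |           T           |             F              |     F      |          F          |      F      | T
F | T | T | F ||      T       |           F           |             T              |     T      |          T          |      F      | F
F | T | T | T ||      F       |           F           |             T              |     T      |          T          |      T      | T
T | F | F | F ||      F       |           F           |             T              |     T      |          T          |      F      | T
T | F | F | T ||      T       |           F           |             T              |     T      |          T          |      F      | F
T | F | T | F ||      F       |           T           |             F              |     T      |          T          |      F      | T
T | F | T | T ||      T       |           T           |             F              |     T      |          T          |      T      | F
T | T | F | F ||      T       |           F           |             T              |     T      |          T          |      F      | F
T | T | F | T ||      F       |           F           |             T              |     T      |          T          |      F      | T
T | T | T | F ||      T       |           T           |             F              |     T      |          T          |      F      | T
T | T | T | T ||      F       |           T           |             F              |     T      |          T          |      T      | T
10 of 16 rows are T, so the formula is contingent.

contingent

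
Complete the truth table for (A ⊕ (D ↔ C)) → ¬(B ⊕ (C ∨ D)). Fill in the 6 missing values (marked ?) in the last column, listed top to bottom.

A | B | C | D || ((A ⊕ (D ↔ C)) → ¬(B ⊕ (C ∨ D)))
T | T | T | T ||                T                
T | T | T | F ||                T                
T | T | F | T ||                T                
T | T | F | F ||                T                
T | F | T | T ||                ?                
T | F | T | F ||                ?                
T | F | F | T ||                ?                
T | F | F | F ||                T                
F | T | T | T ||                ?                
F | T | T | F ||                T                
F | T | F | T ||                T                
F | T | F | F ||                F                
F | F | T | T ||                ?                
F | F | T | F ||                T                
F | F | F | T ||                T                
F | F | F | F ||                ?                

Row A=T, B=F, C=T, D=T: (A ⊕ (D ↔ C)) = F, ¬(B ⊕ (C ∨ D)) = F, so ((A ⊕ (D ↔ C)) → ¬(B ⊕ (C ∨ D))) = T.
Row A=T, B=F, C=T, D=F: (A ⊕ (D ↔ C)) = T, ¬(B ⊕ (C ∨ D)) = F, so ((A ⊕ (D ↔ C)) → ¬(B ⊕ (C ∨ D))) = F.
Row A=T, B=F, C=F, D=T: (A ⊕ (D ↔ C)) = T, ¬(B ⊕ (C ∨ D)) = F, so ((A ⊕ (D ↔ C)) → ¬(B ⊕ (C ∨ D))) = F.
Row A=F, B=T, C=T, D=T: (A ⊕ (D ↔ C)) = T, ¬(B ⊕ (C ∨ D)) = T, so ((A ⊕ (D ↔ C)) → ¬(B ⊕ (C ∨ D))) = T.
Row A=F, B=F, C=T, D=T: (A ⊕ (D ↔ C)) = T, ¬(B ⊕ (C ∨ D)) = F, so ((A ⊕ (D ↔ C)) → ¬(B ⊕ (C ∨ D))) = F.
Row A=F, B=F, C=F, D=F: (A ⊕ (D ↔ C)) = T, ¬(B ⊕ (C ∨ D)) = T, so ((A ⊕ (D ↔ C)) → ¬(B ⊕ (C ∨ D))) = T.

T, F, F, T, F, T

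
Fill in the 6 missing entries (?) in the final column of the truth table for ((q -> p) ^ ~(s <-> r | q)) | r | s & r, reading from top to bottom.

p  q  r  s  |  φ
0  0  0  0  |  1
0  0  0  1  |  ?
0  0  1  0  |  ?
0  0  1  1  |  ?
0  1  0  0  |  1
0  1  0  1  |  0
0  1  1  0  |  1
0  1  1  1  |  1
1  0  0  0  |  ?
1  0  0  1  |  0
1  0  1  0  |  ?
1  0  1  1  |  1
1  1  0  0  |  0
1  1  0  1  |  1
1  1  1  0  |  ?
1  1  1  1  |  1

Row p=0, q=0, r=0, s=1: (((q -> p) ^ ~(s <-> r | q)) | r) = 0, (s & r) = 0, so the formula = 0.
Row p=0, q=0, r=1, s=0: (((q -> p) ^ ~(s <-> r | q)) | r) = 1, (s & r) = 0, so the formula = 1.
Row p=0, q=0, r=1, s=1: (((q -> p) ^ ~(s <-> r | q)) | r) = 1, (s & r) = 1, so the formula = 1.
Row p=1, q=0, r=0, s=0: (((q -> p) ^ ~(s <-> r | q)) | r) = 1, (s & r) = 0, so the formula = 1.
Row p=1, q=0, r=1, s=0: (((q -> p) ^ ~(s <-> r | q)) | r) = 1, (s & r) = 0, so the formula = 1.
Row p=1, q=1, r=1, s=0: (((q -> p) ^ ~(s <-> r | q)) | r) = 1, (s & r) = 0, so the formula = 1.

0, 1, 1, 1, 1, 1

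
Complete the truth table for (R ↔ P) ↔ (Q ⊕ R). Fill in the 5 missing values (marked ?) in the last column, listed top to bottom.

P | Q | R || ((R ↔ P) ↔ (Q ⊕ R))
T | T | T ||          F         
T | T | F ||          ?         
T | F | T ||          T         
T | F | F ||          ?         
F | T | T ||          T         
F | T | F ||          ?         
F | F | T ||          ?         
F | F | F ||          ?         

F, T, T, F, F

Row P=T, Q=T, R=F: (R ↔ P) = F, (Q ⊕ R) = T, so ((R ↔ P) ↔ (Q ⊕ R)) = F.
Row P=T, Q=F, R=F: (R ↔ P) = F, (Q ⊕ R) = F, so ((R ↔ P) ↔ (Q ⊕ R)) = T.
Row P=F, Q=T, R=F: (R ↔ P) = T, (Q ⊕ R) = T, so ((R ↔ P) ↔ (Q ⊕ R)) = T.
Row P=F, Q=F, R=T: (R ↔ P) = F, (Q ⊕ R) = T, so ((R ↔ P) ↔ (Q ⊕ R)) = F.
Row P=F, Q=F, R=F: (R ↔ P) = T, (Q ⊕ R) = F, so ((R ↔ P) ↔ (Q ⊕ R)) = F.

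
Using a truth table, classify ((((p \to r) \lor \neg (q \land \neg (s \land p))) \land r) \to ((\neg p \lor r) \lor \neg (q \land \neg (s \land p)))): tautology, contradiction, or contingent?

tautology

p | q | r | s | φ
- | - | - | - | -
T | T | T | T | T
T | T | T | F | T
T | T | F | T | T
T | T | F | F | T
T | F | T | T | T
T | F | T | F | T
T | F | F | T | T
T | F | F | F | T
F | T | T | T | T
F | T | T | F | T
F | T | F | T | T
F | T | F | F | T
F | F | T | T | T
F | F | T | F | T
F | F | F | T | T
F | F | F | F | T
Every row is T, so the formula is a tautology.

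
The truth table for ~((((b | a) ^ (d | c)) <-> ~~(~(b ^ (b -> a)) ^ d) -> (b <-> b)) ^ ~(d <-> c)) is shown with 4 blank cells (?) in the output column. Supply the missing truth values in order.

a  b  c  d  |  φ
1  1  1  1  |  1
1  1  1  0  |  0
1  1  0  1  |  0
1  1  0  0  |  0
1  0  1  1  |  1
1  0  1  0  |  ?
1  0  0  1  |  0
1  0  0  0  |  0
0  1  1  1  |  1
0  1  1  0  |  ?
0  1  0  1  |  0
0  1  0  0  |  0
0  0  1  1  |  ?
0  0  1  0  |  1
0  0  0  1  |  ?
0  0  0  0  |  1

0, 0, 0, 1

Row a=1, b=0, c=1, d=0: (((b | a) ^ (d | c)) <-> ~~(~(b ^ (b -> a)) ^ d) -> (b <-> b)) = 0, ~(d <-> c) = 1, ((((b | a) ^ (d | c)) <-> ~~(~(b ^ (b -> a)) ^ d) -> (b <-> b)) ^ ~(d <-> c)) = 1, so the formula = 0.
Row a=0, b=1, c=1, d=0: (((b | a) ^ (d | c)) <-> ~~(~(b ^ (b -> a)) ^ d) -> (b <-> b)) = 0, ~(d <-> c) = 1, ((((b | a) ^ (d | c)) <-> ~~(~(b ^ (b -> a)) ^ d) -> (b <-> b)) ^ ~(d <-> c)) = 1, so the formula = 0.
Row a=0, b=0, c=1, d=1: (((b | a) ^ (d | c)) <-> ~~(~(b ^ (b -> a)) ^ d) -> (b <-> b)) = 1, ~(d <-> c) = 0, ((((b | a) ^ (d | c)) <-> ~~(~(b ^ (b -> a)) ^ d) -> (b <-> b)) ^ ~(d <-> c)) = 1, so the formula = 0.
Row a=0, b=0, c=0, d=1: (((b | a) ^ (d | c)) <-> ~~(~(b ^ (b -> a)) ^ d) -> (b <-> b)) = 1, ~(d <-> c) = 1, ((((b | a) ^ (d | c)) <-> ~~(~(b ^ (b -> a)) ^ d) -> (b <-> b)) ^ ~(d <-> c)) = 0, so the formula = 1.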